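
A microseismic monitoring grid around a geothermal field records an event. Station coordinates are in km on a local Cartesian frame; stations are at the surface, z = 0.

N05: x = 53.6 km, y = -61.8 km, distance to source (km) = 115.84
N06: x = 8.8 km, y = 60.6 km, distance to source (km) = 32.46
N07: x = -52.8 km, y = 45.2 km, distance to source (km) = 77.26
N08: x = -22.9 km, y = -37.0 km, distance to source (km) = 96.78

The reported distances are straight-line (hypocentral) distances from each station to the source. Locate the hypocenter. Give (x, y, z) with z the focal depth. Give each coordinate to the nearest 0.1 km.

(19.7, 45.7, 26.7)

Each station gives a sphere (x−x_i)² + (y−y_i)² + z² = d_i² (stations at z=0).
Subtracting the N05 sphere from N06 and N07: z² cancels, leaving linear equations in x and y:
-89.6 x + 244.8 y = 9422.85
-212.8 x + 214.0 y = 5588.48
Solving: x ≈ 19.698, y ≈ 45.702 km (keep extra digits for the depth step; rounded: 19.7, 45.7).
Then from the N05 sphere: z² = 115.84² − (x − 53.6)² − (y + 61.8)² with x = 19.698, y = 45.702, so z ≈ 26.700 ≈ 26.7 km.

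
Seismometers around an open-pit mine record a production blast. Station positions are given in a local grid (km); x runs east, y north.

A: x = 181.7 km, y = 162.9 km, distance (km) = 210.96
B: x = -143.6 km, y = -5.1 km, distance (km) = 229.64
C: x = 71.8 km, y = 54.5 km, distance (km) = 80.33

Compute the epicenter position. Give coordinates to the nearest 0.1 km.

Circle about each station: (x − 181.7)² + (y − 162.9)² = 210.96²; (x + 143.6)² + (y + 5.1)² = 229.64²; (x − 71.8)² + (y − 54.5)² = 80.33².
Subtracting pairs of circle equations eliminates x²+y² and gives linear equations (the radical axes):
-650.6 x − 336.0 y = -47134.74
-219.8 x − 216.8 y = -13374.60
Solving the 2×2 system: x ≈ 85.2, y ≈ -24.7 km.

x ≈ 85.2 km, y ≈ -24.7 km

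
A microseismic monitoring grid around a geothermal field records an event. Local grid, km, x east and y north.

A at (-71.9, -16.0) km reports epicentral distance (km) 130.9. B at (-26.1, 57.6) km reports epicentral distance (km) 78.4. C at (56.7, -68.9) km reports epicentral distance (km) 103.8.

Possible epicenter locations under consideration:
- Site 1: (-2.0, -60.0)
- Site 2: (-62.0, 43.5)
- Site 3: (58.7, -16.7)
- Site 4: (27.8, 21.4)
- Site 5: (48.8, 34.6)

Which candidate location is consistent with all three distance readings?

Site 5

For each candidate, compare |candidate − station| to the reported distance:
Site 1: residuals A 48.3, B 41.6, C 44.4 → max 48.3 km
Site 2: residuals A 70.6, B 39.8, C 59.7 → max 70.6 km
Site 3: residuals A 0.3, B 34.3, C 51.6 → max 51.6 km
Site 4: residuals A 24.4, B 13.5, C 9.0 → max 24.4 km
Site 5: residuals A 0.0, B 0.0, C 0.0 → max 0.0 km
Only Site 5 has all residuals ≈ 0.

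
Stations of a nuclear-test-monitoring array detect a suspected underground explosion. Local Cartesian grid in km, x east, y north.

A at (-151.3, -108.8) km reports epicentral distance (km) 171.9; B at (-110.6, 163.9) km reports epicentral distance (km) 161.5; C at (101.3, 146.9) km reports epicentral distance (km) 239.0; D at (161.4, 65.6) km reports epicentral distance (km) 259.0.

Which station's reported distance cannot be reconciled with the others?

A

Solve using three stations at a time. Using B, C, D (subtract circle equations pairwise → linear system) gives (x, y) ≈ (-90.0, 3.8).
Distances from that point to each station vs reported:
  A: calculated 128.2 vs reported 171.9 → residual 43.7 km
  B: calculated 161.4 vs reported 161.5 → residual 0.1 km
  C: calculated 238.9 vs reported 239.0 → residual 0.1 km
  D: calculated 258.9 vs reported 259.0 → residual 0.1 km
B, C, D are mutually consistent (residuals ≈ 0); A is off by 43.7 km.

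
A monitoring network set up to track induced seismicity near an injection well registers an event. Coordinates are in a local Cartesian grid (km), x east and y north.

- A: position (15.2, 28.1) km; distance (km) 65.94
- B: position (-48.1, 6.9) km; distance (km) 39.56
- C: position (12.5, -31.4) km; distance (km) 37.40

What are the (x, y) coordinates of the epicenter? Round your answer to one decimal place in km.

Circle about each station: (x − 15.2)² + (y − 28.1)² = 65.94²; (x + 48.1)² + (y − 6.9)² = 39.56²; (x − 12.5)² + (y + 31.4)² = 37.40².
Subtracting the A equation from the B and C equations removes the quadratic terms:
-126.6 x − 42.4 y = 4123.66
-5.4 x − 119.0 y = 3070.88
Solving the 2×2 system: x ≈ -24.3, y ≈ -24.7 km.
Check against A (with the unrounded x, y): √((x − 15.2)²+(y − 28.1)²) = 65.94 ≈ 65.94 km. ✓

-24.3 km east, -24.7 km north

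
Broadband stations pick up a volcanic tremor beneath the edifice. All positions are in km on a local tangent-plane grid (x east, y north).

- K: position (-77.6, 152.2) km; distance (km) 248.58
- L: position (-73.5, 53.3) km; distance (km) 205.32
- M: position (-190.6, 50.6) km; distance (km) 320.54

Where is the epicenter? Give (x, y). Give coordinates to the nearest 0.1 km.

Circle about each station: (x + 77.6)² + (y − 152.2)² = 248.58²; (x + 73.5)² + (y − 53.3)² = 205.32²; (x + 190.6)² + (y − 50.6)² = 320.54².
Subtracting pairs of circle equations eliminates x²+y² and gives linear equations (the radical axes):
8.2 x − 197.8 y = -1307.75
-226.0 x − 203.2 y = -31251.76
Solving the 2×2 system: x ≈ 127.6, y ≈ 11.9 km.
Check against K (with the unrounded x, y): √((x + 77.6)²+(y − 152.2)²) = 248.56 ≈ 248.58 km. ✓

127.6 km east, 11.9 km north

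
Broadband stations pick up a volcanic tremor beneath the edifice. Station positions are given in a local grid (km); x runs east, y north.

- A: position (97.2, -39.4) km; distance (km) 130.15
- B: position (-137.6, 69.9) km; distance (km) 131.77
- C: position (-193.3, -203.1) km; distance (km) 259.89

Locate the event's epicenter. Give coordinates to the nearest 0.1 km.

Circle about each station: (x − 97.2)² + (y + 39.4)² = 130.15²; (x + 137.6)² + (y − 69.9)² = 131.77²; (x + 193.3)² + (y + 203.1)² = 259.89².
Subtracting pairs of circle equations eliminates x²+y² and gives linear equations (the radical axes):
-469.6 x + 218.6 y = 12395.26
-581.0 x − 327.4 y = 17010.51
Solving the 2×2 system: x ≈ -27.7, y ≈ -2.8 km.

x ≈ -27.7 km, y ≈ -2.8 km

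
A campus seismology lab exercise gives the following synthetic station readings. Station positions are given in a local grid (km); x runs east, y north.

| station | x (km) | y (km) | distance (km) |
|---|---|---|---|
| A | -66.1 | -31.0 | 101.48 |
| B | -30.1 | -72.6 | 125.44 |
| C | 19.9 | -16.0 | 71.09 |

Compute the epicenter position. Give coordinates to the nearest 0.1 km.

(-5.5, 50.4)

Circle about each station: (x + 66.1)² + (y + 31.0)² = 101.48²; (x + 30.1)² + (y + 72.6)² = 125.44²; (x − 19.9)² + (y + 16.0)² = 71.09².
Subtracting the A equation from the B and C equations removes the quadratic terms:
72.0 x − 83.2 y = -4590.44
172.0 x + 30.0 y = 566.20
Solving the 2×2 system: x ≈ -5.5, y ≈ 50.4 km.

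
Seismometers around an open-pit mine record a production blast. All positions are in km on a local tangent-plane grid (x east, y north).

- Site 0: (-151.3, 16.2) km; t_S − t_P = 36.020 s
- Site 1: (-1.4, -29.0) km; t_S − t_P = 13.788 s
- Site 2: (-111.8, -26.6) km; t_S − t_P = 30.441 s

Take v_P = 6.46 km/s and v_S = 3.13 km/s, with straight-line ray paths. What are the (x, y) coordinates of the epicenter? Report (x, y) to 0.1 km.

Distance from S−P lag: d = Δt · v_P v_S / (v_P − v_S) = Δt · (6.46·3.13)/(6.46−3.13) ≈ 6.0720·Δt.
So d_Site 0 = 218.71, d_Site 1 = 83.72, d_Site 2 = 184.84 km.
Circle about each station: (x + 151.3)² + (y − 16.2)² = 218.71²; (x + 1.4)² + (y + 29.0)² = 83.72²; (x + 111.8)² + (y + 26.6)² = 184.84².
Subtracting the Site 0 equation from the Site 1 and Site 2 equations removes the quadratic terms:
299.8 x − 90.4 y = 18513.86
79.0 x − 85.6 y = 3720.91
Solving the 2×2 system: x ≈ 67.4, y ≈ 18.7 km.

67.4 km east, 18.7 km north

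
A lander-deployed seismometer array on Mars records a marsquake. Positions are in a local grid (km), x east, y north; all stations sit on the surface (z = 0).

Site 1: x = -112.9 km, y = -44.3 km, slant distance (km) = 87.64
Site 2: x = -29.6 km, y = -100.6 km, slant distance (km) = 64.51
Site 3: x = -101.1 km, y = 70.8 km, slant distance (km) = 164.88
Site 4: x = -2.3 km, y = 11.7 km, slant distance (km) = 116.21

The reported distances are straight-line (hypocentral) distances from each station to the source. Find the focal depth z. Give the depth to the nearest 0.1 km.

depth ≈ 55.2 km

Each station gives a sphere (x−x_i)² + (y−y_i)² + z² = d_i² (stations at z=0).
Subtracting the Site 1 sphere from Site 2 and Site 3: z² cancels, leaving linear equations in x and y:
166.6 x − 112.6 y = -193.15
23.6 x + 230.2 y = -18979.69
Solving: x ≈ -53.198, y ≈ -76.995 km (keep extra digits for the depth step; rounded: -53.2, -77.0).
Then from the Site 1 sphere: z² = 87.64² − (x + 112.9)² − (y + 44.3)² with x = -53.198, y = -76.995, so z ≈ 55.204 ≈ 55.2 km.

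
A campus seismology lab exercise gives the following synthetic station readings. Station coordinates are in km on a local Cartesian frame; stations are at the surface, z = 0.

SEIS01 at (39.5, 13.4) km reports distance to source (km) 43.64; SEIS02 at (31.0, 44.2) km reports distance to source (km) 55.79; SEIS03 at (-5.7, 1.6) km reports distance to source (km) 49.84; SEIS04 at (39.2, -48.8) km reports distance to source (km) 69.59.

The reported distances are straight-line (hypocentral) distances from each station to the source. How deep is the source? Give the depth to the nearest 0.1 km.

40.0 km

Each station gives a sphere (x−x_i)² + (y−y_i)² + z² = d_i² (stations at z=0).
Subtracting the SEIS01 sphere from SEIS02 and SEIS03: z² cancels, leaving linear equations in x and y:
-17.0 x + 61.6 y = -33.24
-90.4 x − 23.6 y = -2284.34
Solving: x ≈ 23.702, y ≈ 6.002 km (keep extra digits for the depth step; rounded: 23.7, 6.0).
Then from the SEIS01 sphere: z² = 43.64² − (x − 39.5)² − (y − 13.4)² with x = 23.702, y = 6.002, so z ≈ 40.002 ≈ 40.0 km.
Check against SEIS04 (with the unrounded solution): distance 69.60 ≈ 69.59 km. ✓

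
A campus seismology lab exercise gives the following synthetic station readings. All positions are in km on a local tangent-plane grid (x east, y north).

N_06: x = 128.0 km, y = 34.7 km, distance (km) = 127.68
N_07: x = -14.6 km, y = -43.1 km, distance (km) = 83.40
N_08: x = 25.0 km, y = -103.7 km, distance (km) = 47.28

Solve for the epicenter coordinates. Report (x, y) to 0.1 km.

Circle about each station: (x − 128.0)² + (y − 34.7)² = 127.68²; (x + 14.6)² + (y + 43.1)² = 83.40²; (x − 25.0)² + (y + 103.7)² = 47.28².
Subtracting pairs of circle equations eliminates x²+y² and gives linear equations (the radical axes):
-285.2 x − 155.6 y = -6170.70
-206.0 x − 276.8 y = 7857.38
Solving the 2×2 system: x ≈ 62.5, y ≈ -74.9 km.

(62.5, -74.9)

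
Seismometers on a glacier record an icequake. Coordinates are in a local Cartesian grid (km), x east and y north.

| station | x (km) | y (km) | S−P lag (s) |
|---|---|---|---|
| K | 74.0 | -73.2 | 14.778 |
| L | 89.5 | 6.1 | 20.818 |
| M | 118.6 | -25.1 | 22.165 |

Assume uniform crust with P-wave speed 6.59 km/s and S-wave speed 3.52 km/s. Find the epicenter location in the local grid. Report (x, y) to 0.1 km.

x ≈ -36.7 km, y ≈ -87.8 km

Distance from S−P lag: d = Δt · v_P v_S / (v_P − v_S) = Δt · (6.59·3.52)/(6.59−3.52) ≈ 7.5560·Δt.
So d_K = 111.66, d_L = 157.30, d_M = 167.48 km.
Circle about each station: (x − 74.0)² + (y + 73.2)² = 111.66²; (x − 89.5)² + (y − 6.1)² = 157.30²; (x − 118.6)² + (y + 25.1)² = 167.48².
Subtracting the K equation from the L and M equations removes the quadratic terms:
31.0 x + 158.6 y = -15062.11
89.2 x + 96.2 y = -11719.86
Solving the 2×2 system: x ≈ -36.7, y ≈ -87.8 km.
Check against K (with the unrounded x, y): √((x − 74.0)²+(y + 73.2)²) = 111.66 ≈ 111.66 km. ✓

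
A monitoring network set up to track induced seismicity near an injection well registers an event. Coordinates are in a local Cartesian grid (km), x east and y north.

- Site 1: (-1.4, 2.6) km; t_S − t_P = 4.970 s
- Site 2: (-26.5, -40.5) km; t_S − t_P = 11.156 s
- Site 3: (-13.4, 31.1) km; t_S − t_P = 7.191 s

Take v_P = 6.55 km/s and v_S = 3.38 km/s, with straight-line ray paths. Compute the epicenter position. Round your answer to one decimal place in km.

x ≈ 32.4 km, y ≈ 10.5 km

Distance from S−P lag: d = Δt · v_P v_S / (v_P − v_S) = Δt · (6.55·3.38)/(6.55−3.38) ≈ 6.9839·Δt.
So d_Site 1 = 34.71, d_Site 2 = 77.91, d_Site 3 = 50.22 km.
Circle about each station: (x + 1.4)² + (y − 2.6)² = 34.71²; (x + 26.5)² + (y + 40.5)² = 77.91²; (x + 13.4)² + (y − 31.1)² = 50.22².
Subtracting pairs of circle equations eliminates x²+y² and gives linear equations (the radical axes):
-50.2 x − 86.2 y = -2531.40
-24.0 x + 57.0 y = -179.21
Solving the 2×2 system: x ≈ 32.4, y ≈ 10.5 km.
Check against Site 1 (with the unrounded x, y): √((x + 1.4)²+(y − 2.6)²) = 34.71 ≈ 34.71 km. ✓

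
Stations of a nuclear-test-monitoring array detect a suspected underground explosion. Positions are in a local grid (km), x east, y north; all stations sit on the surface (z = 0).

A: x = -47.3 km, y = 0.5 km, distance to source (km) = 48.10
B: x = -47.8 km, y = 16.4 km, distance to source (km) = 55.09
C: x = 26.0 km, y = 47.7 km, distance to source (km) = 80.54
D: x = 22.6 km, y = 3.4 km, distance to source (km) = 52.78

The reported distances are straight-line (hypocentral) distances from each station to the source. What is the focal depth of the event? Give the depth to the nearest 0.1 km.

Each station gives a sphere (x−x_i)² + (y−y_i)² + z² = d_i² (stations at z=0).
Subtracting the A sphere from B and C: z² cancels, leaving linear equations in x and y:
-1.0 x + 31.8 y = -405.04
146.6 x + 94.4 y = -3459.33
Solving: x ≈ -15.090, y ≈ -13.212 km (keep extra digits for the depth step; rounded: -15.1, -13.2).
Then from the A sphere: z² = 48.10² − (x + 47.3)² − (y − 0.5)² with x = -15.090, y = -13.212, so z ≈ 32.986 ≈ 33.0 km.
Check against D (with the unrounded solution): distance 52.77 ≈ 52.78 km. ✓

z ≈ 33.0 km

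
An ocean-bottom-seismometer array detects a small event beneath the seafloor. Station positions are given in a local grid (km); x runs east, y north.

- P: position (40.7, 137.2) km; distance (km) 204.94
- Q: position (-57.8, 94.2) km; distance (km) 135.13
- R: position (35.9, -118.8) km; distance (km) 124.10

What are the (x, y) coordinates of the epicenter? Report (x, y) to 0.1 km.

-60.7 km east, -40.9 km north

Circle about each station: (x − 40.7)² + (y − 137.2)² = 204.94²; (x + 57.8)² + (y − 94.2)² = 135.13²; (x − 35.9)² + (y + 118.8)² = 124.10².
Subtracting pairs of circle equations eliminates x²+y² and gives linear equations (the radical axes):
-197.0 x − 86.0 y = 15474.44
-9.6 x − 512.0 y = 21521.51
Solving the 2×2 system: x ≈ -60.7, y ≈ -40.9 km.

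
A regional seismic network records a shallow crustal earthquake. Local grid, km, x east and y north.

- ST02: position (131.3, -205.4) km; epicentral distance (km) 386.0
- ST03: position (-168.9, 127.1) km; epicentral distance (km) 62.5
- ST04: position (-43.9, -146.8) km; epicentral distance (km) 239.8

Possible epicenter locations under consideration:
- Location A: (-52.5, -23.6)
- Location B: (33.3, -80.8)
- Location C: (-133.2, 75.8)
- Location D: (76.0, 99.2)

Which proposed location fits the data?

For each candidate, compare |candidate − station| to the reported distance:
Location A: residuals ST02 127.5, ST03 127.9, ST04 116.3 → max 127.9 km
Location B: residuals ST02 227.5, ST03 227.5, ST04 138.2 → max 227.5 km
Location C: residuals ST02 0.0, ST03 0.0, ST04 0.0 → max 0.0 km
Location D: residuals ST02 76.4, ST03 184.0, ST04 33.9 → max 184.0 km
Only Location C has all residuals ≈ 0.

Location C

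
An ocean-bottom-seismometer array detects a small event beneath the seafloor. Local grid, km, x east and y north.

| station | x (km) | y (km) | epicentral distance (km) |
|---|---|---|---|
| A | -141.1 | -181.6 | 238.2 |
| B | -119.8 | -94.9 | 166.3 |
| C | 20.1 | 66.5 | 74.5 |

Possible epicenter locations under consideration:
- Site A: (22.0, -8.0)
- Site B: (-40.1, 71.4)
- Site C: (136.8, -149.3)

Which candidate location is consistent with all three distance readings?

For each candidate, compare |candidate − station| to the reported distance:
Site A: residuals A 0.0, B 0.0, C 0.0 → max 0.0 km
Site B: residuals A 34.2, B 18.1, C 14.1 → max 34.2 km
Site C: residuals A 41.6, B 96.0, C 170.8 → max 170.8 km
Only Site A has all residuals ≈ 0.

Site A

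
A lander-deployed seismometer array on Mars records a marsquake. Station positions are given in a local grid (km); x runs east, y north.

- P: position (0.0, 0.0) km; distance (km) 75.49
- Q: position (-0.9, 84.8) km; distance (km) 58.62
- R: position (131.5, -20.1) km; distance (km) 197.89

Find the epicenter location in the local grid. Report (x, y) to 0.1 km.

(-51.5, 55.2)

Circle about each station: x² + y² = 75.49²; (x + 0.9)² + (y − 84.8)² = 58.62²; (x − 131.5)² + (y + 20.1)² = 197.89².
Subtracting the P equation from the Q and R equations removes the quadratic terms:
-1.8 x + 169.6 y = 9454.29
263.0 x − 40.2 y = -15765.45
Solving the 2×2 system: x ≈ -51.5, y ≈ 55.2 km.
Check against P (with the unrounded x, y): √(x²+y²) = 75.50 ≈ 75.49 km. ✓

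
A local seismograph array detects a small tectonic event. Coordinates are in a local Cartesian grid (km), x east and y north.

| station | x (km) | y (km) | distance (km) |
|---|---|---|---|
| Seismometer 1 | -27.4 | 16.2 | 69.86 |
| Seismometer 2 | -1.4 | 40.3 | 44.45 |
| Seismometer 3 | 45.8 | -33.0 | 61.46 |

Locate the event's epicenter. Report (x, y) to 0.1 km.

Circle about each station: (x + 27.4)² + (y − 16.2)² = 69.86²; (x + 1.4)² + (y − 40.3)² = 44.45²; (x − 45.8)² + (y + 33.0)² = 61.46².
Subtracting pairs of circle equations eliminates x²+y² and gives linear equations (the radical axes):
52.0 x + 48.2 y = 3517.47
146.4 x − 98.4 y = 3276.53
Solving the 2×2 system: x ≈ 41.4, y ≈ 28.3 km.
Check against Seismometer 1 (with the unrounded x, y): √((x + 27.4)²+(y − 16.2)²) = 69.86 ≈ 69.86 km. ✓

(41.4, 28.3)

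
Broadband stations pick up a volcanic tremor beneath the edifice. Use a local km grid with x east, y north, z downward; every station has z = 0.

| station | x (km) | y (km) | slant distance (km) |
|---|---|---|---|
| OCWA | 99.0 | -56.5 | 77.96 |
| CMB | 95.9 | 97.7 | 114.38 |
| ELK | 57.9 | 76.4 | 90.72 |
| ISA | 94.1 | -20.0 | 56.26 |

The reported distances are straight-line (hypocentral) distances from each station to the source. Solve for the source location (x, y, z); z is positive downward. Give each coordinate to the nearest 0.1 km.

Each station gives a sphere (x−x_i)² + (y−y_i)² + z² = d_i² (stations at z=0).
Subtracting the OCWA sphere from CMB and ELK: z² cancels, leaving linear equations in x and y:
-6.2 x + 308.4 y = -1256.17
-82.2 x + 265.8 y = -5956.24
Solving: x ≈ 63.412, y ≈ -2.798 km (keep extra digits for the depth step; rounded: 63.4, -2.8).
Then from the OCWA sphere: z² = 77.96² − (x − 99.0)² − (y + 56.5)² with x = 63.412, y = -2.798, so z ≈ 43.902 ≈ 43.9 km.
Check against ISA (with the unrounded solution): distance 56.26 ≈ 56.26 km. ✓

(63.4, -2.8, 43.9)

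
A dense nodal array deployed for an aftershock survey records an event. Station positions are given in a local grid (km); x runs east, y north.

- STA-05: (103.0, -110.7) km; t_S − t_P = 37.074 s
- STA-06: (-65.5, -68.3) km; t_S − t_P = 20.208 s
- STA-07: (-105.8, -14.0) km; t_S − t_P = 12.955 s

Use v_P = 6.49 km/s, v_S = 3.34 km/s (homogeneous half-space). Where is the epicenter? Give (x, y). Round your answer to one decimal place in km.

(-76.8, 70.3)

Distance from S−P lag: d = Δt · v_P v_S / (v_P − v_S) = Δt · (6.49·3.34)/(6.49−3.34) ≈ 6.8815·Δt.
So d_STA-05 = 255.12, d_STA-06 = 139.06, d_STA-07 = 89.15 km.
Circle about each station: (x − 103.0)² + (y + 110.7)² = 255.12²; (x + 65.5)² + (y + 68.3)² = 139.06²; (x + 105.8)² + (y + 14.0)² = 89.15².
Subtracting pairs of circle equations eliminates x²+y² and gives linear equations (the radical axes):
-337.0 x + 84.8 y = 31840.18
-417.6 x + 193.4 y = 45664.64
Solving the 2×2 system: x ≈ -76.8, y ≈ 70.3 km.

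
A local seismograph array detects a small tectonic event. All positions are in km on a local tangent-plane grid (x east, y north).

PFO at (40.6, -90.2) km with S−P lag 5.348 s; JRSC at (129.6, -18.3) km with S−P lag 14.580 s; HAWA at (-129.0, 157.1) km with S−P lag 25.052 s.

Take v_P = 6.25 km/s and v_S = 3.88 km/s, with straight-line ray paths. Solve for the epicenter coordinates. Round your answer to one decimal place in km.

x ≈ -10.3 km, y ≈ -70.1 km

Distance from S−P lag: d = Δt · v_P v_S / (v_P − v_S) = Δt · (6.25·3.88)/(6.25−3.88) ≈ 10.2321·Δt.
So d_PFO = 54.72, d_JRSC = 149.18, d_HAWA = 256.33 km.
Circle about each station: (x − 40.6)² + (y + 90.2)² = 54.72²; (x − 129.6)² + (y + 18.3)² = 149.18²; (x + 129.0)² + (y − 157.1)² = 256.33².
Subtracting pairs of circle equations eliminates x²+y² and gives linear equations (the radical axes):
178.0 x + 143.8 y = -11913.74
-339.2 x + 494.6 y = -31173.78
Solving the 2×2 system: x ≈ -10.3, y ≈ -70.1 km.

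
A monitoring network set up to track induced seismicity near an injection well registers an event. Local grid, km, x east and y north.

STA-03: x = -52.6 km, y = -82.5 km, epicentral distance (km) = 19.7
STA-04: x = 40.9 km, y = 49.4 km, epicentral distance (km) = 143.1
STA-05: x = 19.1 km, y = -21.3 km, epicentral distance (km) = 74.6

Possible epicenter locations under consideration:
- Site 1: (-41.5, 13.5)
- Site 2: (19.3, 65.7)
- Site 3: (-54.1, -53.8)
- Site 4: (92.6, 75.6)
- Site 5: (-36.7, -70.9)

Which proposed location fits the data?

Site 5

For each candidate, compare |candidate − station| to the reported distance:
Site 1: residuals STA-03 76.9, STA-04 53.2, STA-05 4.7 → max 76.9 km
Site 2: residuals STA-03 145.0, STA-04 116.0, STA-05 12.4 → max 145.0 km
Site 3: residuals STA-03 9.0, STA-04 2.8, STA-05 5.5 → max 9.0 km
Site 4: residuals STA-03 195.0, STA-04 85.1, STA-05 47.0 → max 195.0 km
Site 5: residuals STA-03 0.0, STA-04 0.1, STA-05 0.1 → max 0.1 km
Only Site 5 has all residuals ≈ 0.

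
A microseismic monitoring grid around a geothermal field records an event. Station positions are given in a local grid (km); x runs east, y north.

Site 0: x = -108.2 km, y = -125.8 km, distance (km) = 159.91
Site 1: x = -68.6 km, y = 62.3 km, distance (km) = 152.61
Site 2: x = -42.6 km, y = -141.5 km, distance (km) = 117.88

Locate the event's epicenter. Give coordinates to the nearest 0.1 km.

x ≈ 33.3 km, y ≈ -51.3 km

Circle about each station: (x + 108.2)² + (y + 125.8)² = 159.91²; (x + 68.6)² + (y − 62.3)² = 152.61²; (x + 42.6)² + (y + 141.5)² = 117.88².
Subtracting pairs of circle equations eliminates x²+y² and gives linear equations (the radical axes):
79.2 x + 376.2 y = -16664.23
131.2 x − 31.4 y = 5979.64
Solving the 2×2 system: x ≈ 33.3, y ≈ -51.3 km.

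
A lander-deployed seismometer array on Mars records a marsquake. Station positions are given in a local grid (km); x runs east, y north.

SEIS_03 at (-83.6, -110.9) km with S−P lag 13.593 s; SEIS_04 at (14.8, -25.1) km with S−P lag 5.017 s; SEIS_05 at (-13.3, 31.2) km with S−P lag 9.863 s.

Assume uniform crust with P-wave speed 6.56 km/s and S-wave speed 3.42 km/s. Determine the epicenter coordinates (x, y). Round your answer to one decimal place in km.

-18.2 km east, -39.1 km north

Distance from S−P lag: d = Δt · v_P v_S / (v_P − v_S) = Δt · (6.56·3.42)/(6.56−3.42) ≈ 7.1450·Δt.
So d_SEIS_03 = 97.12, d_SEIS_04 = 35.85, d_SEIS_05 = 70.47 km.
Circle about each station: (x + 83.6)² + (y + 110.9)² = 97.12²; (x − 14.8)² + (y + 25.1)² = 35.85²; (x + 13.3)² + (y − 31.2)² = 70.47².
Subtracting pairs of circle equations eliminates x²+y² and gives linear equations (the radical axes):
196.8 x + 171.6 y = -10291.65
140.6 x + 284.2 y = -13671.17
Solving the 2×2 system: x ≈ -18.2, y ≈ -39.1 km.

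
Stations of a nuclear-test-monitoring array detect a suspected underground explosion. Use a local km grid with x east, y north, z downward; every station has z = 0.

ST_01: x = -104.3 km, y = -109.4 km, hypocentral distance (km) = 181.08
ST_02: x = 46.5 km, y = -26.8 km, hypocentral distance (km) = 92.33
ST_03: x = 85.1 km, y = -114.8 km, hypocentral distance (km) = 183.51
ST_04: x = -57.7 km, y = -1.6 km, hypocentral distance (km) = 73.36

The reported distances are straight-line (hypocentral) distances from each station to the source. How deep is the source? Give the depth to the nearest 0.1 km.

depth ≈ 33.9 km

Each station gives a sphere (x−x_i)² + (y−y_i)² + z² = d_i² (stations at z=0).
Subtracting the ST_01 sphere from ST_02 and ST_03: z² cancels, leaving linear equations in x and y:
301.6 x + 165.2 y = 4298.78
378.8 x − 10.8 y = -3311.75
Solving: x ≈ -7.605, y ≈ 39.906 km (keep extra digits for the depth step; rounded: -7.6, 39.9).
Then from the ST_01 sphere: z² = 181.08² − (x + 104.3)² − (y + 109.4)² with x = -7.605, y = 39.906, so z ≈ 33.879 ≈ 33.9 km.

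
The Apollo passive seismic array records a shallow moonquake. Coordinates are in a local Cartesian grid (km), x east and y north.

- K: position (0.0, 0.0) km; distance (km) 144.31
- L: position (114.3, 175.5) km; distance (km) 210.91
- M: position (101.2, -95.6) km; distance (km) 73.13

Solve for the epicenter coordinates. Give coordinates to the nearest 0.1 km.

140.3 km east, -33.8 km north

Circle about each station: x² + y² = 144.31²; (x − 114.3)² + (y − 175.5)² = 210.91²; (x − 101.2)² + (y + 95.6)² = 73.13².
Subtracting pairs of circle equations eliminates x²+y² and gives linear equations (the radical axes):
228.6 x + 351.0 y = 20207.09
202.4 x − 191.2 y = 34858.18
Solving the 2×2 system: x ≈ 140.3, y ≈ -33.8 km.
Check against K (with the unrounded x, y): √(x²+y²) = 144.31 ≈ 144.31 km. ✓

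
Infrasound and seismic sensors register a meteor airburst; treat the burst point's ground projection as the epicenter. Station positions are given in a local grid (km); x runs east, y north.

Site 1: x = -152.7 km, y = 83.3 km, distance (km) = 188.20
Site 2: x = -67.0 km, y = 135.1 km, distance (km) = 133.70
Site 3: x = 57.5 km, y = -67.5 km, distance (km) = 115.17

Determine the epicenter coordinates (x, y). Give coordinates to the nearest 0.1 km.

(31.5, 44.7)

Circle about each station: (x + 152.7)² + (y − 83.3)² = 188.20²; (x + 67.0)² + (y − 135.1)² = 133.70²; (x − 57.5)² + (y + 67.5)² = 115.17².
Subtracting the Site 1 equation from the Site 2 and Site 3 equations removes the quadratic terms:
171.4 x + 103.6 y = 10028.38
420.4 x − 301.6 y = -238.57
Solving the 2×2 system: x ≈ 31.5, y ≈ 44.7 km.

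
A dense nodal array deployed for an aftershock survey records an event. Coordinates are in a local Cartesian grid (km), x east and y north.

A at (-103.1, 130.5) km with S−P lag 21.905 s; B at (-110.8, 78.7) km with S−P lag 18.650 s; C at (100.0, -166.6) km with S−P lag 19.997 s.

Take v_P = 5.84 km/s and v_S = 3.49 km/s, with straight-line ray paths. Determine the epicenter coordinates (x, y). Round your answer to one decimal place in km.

24.0 km east, -10.7 km north

Distance from S−P lag: d = Δt · v_P v_S / (v_P − v_S) = Δt · (5.84·3.49)/(5.84−3.49) ≈ 8.6730·Δt.
So d_A = 189.98, d_B = 161.75, d_C = 173.43 km.
Circle about each station: (x + 103.1)² + (y − 130.5)² = 189.98²; (x + 110.8)² + (y − 78.7)² = 161.75²; (x − 100.0)² + (y + 166.6)² = 173.43².
Subtracting the A equation from the B and C equations removes the quadratic terms:
-15.4 x − 103.6 y = 739.81
406.2 x − 594.2 y = 16110.14
Solving the 2×2 system: x ≈ 24.0, y ≈ -10.7 km.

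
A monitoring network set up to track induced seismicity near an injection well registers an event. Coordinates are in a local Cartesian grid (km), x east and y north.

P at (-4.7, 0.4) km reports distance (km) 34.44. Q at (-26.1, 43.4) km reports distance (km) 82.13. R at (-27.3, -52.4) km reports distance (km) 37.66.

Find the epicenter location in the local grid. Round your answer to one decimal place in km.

Circle about each station: (x + 4.7)² + (y − 0.4)² = 34.44²; (x + 26.1)² + (y − 43.4)² = 82.13²; (x + 27.3)² + (y + 52.4)² = 37.66².
Subtracting the P equation from the Q and R equations removes the quadratic terms:
-42.8 x + 86.0 y = -3016.70
-45.2 x − 105.6 y = 3236.64
Solving the 2×2 system: x ≈ 4.8, y ≈ -32.7 km.
Check against P (with the unrounded x, y): √((x + 4.7)²+(y − 0.4)²) = 34.43 ≈ 34.44 km. ✓

(4.8, -32.7)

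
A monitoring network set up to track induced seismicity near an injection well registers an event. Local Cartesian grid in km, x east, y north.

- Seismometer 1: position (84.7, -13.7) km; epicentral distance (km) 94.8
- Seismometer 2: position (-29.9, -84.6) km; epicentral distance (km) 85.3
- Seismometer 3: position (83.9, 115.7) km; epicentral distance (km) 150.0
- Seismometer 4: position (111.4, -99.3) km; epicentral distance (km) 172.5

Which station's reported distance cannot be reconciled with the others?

Solve using three stations at a time. Using Seismometer 1, Seismometer 2, Seismometer 3 (subtract circle equations pairwise → linear system) gives (x, y) ≈ (-9.4, -1.8).
Distances from that point to each station vs reported:
  Seismometer 1: calculated 94.8 vs reported 94.8 → residual 0.0 km
  Seismometer 2: calculated 85.3 vs reported 85.3 → residual 0.0 km
  Seismometer 3: calculated 150.0 vs reported 150.0 → residual 0.0 km
  Seismometer 4: calculated 155.2 vs reported 172.5 → residual 17.3 km
Seismometer 1, Seismometer 2, Seismometer 3 are mutually consistent (residuals ≈ 0); Seismometer 4 is off by 17.3 km.

Seismometer 4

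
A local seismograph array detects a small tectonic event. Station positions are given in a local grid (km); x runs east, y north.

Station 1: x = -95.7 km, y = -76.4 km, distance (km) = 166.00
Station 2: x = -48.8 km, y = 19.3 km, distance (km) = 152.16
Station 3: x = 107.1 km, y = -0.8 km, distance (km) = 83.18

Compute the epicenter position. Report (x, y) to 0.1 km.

70.3 km east, -75.4 km north

Circle about each station: (x + 95.7)² + (y + 76.4)² = 166.00²; (x + 48.8)² + (y − 19.3)² = 152.16²; (x − 107.1)² + (y + 0.8)² = 83.18².
Subtracting the Station 1 equation from the Station 2 and Station 3 equations removes the quadratic terms:
93.8 x + 191.4 y = -7838.19
405.6 x + 151.2 y = 17112.69
Solving the 2×2 system: x ≈ 70.3, y ≈ -75.4 km.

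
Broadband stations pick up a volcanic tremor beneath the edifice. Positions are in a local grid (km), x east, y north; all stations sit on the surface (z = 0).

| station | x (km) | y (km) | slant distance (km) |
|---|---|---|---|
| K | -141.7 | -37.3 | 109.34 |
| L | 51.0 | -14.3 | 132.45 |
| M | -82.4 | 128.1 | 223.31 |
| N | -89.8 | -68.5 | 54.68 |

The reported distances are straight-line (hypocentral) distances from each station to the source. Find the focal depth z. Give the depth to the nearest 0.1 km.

Each station gives a sphere (x−x_i)² + (y−y_i)² + z² = d_i² (stations at z=0).
Subtracting the K sphere from L and M: z² cancels, leaving linear equations in x and y:
385.4 x + 46.0 y = -24252.46
118.6 x + 330.8 y = -36182.93
Solving: x ≈ -52.102, y ≈ -90.700 km (keep extra digits for the depth step; rounded: -52.1, -90.7).
Then from the K sphere: z² = 109.34² − (x + 141.7)² − (y + 37.3)² with x = -52.102, y = -90.700, so z ≈ 32.801 ≈ 32.8 km.
Check against N (with the unrounded solution): distance 54.68 ≈ 54.68 km. ✓

32.8 km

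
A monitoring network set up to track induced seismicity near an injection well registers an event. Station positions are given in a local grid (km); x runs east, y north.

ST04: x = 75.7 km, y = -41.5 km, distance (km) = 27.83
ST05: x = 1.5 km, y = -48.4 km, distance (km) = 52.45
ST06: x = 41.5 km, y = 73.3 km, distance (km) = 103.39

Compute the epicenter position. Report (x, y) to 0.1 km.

Circle about each station: (x − 75.7)² + (y + 41.5)² = 27.83²; (x − 1.5)² + (y + 48.4)² = 52.45²; (x − 41.5)² + (y − 73.3)² = 103.39².
Subtracting the ST04 equation from the ST05 and ST06 equations removes the quadratic terms:
-148.4 x − 13.8 y = -7084.42
-68.4 x + 229.6 y = -10272.58
Solving the 2×2 system: x ≈ 50.5, y ≈ -29.7 km.
Check against ST04 (with the unrounded x, y): √((x − 75.7)²+(y + 41.5)²) = 27.83 ≈ 27.83 km. ✓

x ≈ 50.5 km, y ≈ -29.7 km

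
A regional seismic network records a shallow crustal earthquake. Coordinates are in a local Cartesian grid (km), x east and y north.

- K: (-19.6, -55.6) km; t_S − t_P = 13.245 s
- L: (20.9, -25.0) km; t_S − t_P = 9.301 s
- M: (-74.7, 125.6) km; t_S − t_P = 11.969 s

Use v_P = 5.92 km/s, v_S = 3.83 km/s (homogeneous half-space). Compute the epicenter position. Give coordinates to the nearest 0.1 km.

Distance from S−P lag: d = Δt · v_P v_S / (v_P − v_S) = Δt · (5.92·3.83)/(5.92−3.83) ≈ 10.8486·Δt.
So d_K = 143.69, d_L = 100.90, d_M = 129.85 km.
Circle about each station: (x + 19.6)² + (y + 55.6)² = 143.69²; (x − 20.9)² + (y + 25.0)² = 100.90²; (x + 74.7)² + (y − 125.6)² = 129.85².
Subtracting the K equation from the L and M equations removes the quadratic terms:
81.0 x + 61.2 y = 8052.30
-110.2 x + 362.4 y = 21665.72
Solving the 2×2 system: x ≈ 44.1, y ≈ 73.2 km.
Check against K (with the unrounded x, y): √((x + 19.6)²+(y + 55.6)²) = 143.69 ≈ 143.69 km. ✓

44.1 km east, 73.2 km north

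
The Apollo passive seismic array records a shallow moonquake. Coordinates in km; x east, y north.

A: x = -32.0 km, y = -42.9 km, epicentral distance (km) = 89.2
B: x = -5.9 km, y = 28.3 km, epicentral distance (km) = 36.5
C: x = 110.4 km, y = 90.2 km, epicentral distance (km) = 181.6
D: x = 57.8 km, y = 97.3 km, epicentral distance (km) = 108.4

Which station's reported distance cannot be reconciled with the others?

C

Solve using three stations at a time. Using A, B, D (subtract circle equations pairwise → linear system) gives (x, y) ≈ (-37.7, 46.1).
Distances from that point to each station vs reported:
  A: calculated 89.2 vs reported 89.2 → residual 0.0 km
  B: calculated 36.5 vs reported 36.5 → residual 0.0 km
  C: calculated 154.6 vs reported 181.6 → residual 27.0 km
  D: calculated 108.4 vs reported 108.4 → residual 0.0 km
A, B, D are mutually consistent (residuals ≈ 0); C is off by 27.0 km.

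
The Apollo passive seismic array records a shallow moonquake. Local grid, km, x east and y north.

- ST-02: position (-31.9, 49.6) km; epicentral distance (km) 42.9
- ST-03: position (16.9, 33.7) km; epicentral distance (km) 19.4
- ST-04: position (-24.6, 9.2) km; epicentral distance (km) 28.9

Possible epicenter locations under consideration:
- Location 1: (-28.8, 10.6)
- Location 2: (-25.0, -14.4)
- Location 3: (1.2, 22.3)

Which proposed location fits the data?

Location 3

For each candidate, compare |candidate − station| to the reported distance:
Location 1: residuals ST-02 3.8, ST-03 31.8, ST-04 24.5 → max 31.8 km
Location 2: residuals ST-02 21.5, ST-03 44.4, ST-04 5.3 → max 44.4 km
Location 3: residuals ST-02 0.0, ST-03 0.0, ST-04 0.0 → max 0.0 km
Only Location 3 has all residuals ≈ 0.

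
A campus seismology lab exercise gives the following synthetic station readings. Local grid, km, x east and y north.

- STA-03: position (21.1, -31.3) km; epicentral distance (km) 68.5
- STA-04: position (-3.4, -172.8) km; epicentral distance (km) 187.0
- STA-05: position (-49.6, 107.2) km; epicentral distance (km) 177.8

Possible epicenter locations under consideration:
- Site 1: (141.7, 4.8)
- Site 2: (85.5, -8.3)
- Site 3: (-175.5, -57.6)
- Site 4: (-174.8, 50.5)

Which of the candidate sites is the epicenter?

For each candidate, compare |candidate − station| to the reported distance:
Site 1: residuals STA-03 57.4, STA-04 42.3, STA-05 39.2 → max 57.4 km
Site 2: residuals STA-03 0.1, STA-04 0.0, STA-05 0.1 → max 0.1 km
Site 3: residuals STA-03 129.9, STA-04 20.1, STA-05 29.6 → max 129.9 km
Site 4: residuals STA-03 143.8, STA-04 94.5, STA-05 40.4 → max 143.8 km
Only Site 2 has all residuals ≈ 0.

Site 2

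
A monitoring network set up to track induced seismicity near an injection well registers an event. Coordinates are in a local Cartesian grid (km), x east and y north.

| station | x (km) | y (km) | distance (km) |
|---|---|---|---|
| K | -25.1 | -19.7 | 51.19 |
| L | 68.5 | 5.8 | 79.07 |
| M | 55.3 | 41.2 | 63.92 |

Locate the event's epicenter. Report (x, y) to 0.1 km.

Circle about each station: (x + 25.1)² + (y + 19.7)² = 51.19²; (x − 68.5)² + (y − 5.8)² = 79.07²; (x − 55.3)² + (y − 41.2)² = 63.92².
Subtracting the K equation from the L and M equations removes the quadratic terms:
187.2 x + 51.0 y = 76.14
160.8 x + 121.8 y = 2272.08
Solving the 2×2 system: x ≈ -7.3, y ≈ 28.3 km.
Check against K (with the unrounded x, y): √((x + 25.1)²+(y + 19.7)²) = 51.19 ≈ 51.19 km. ✓

x ≈ -7.3 km, y ≈ 28.3 km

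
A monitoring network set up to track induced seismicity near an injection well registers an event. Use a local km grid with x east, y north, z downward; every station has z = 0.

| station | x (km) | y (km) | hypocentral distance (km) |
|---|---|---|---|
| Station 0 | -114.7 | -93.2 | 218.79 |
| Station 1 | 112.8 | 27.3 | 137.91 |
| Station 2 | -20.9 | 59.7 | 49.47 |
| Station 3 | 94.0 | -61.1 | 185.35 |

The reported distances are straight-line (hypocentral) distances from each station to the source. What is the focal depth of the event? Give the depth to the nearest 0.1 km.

Each station gives a sphere (x−x_i)² + (y−y_i)² + z² = d_i² (stations at z=0).
Subtracting the Station 0 sphere from Station 1 and Station 2: z² cancels, leaving linear equations in x and y:
455.0 x + 241.0 y = 20476.70
187.6 x + 305.8 y = 27580.35
Solving: x ≈ -4.100, y ≈ 92.706 km (keep extra digits for the depth step; rounded: -4.1, 92.7).
Then from the Station 0 sphere: z² = 218.79² − (x + 114.7)² − (y + 93.2)² with x = -4.100, y = 92.706, so z ≈ 32.797 ≈ 32.8 km.
Check against Station 3 (with the unrounded solution): distance 185.35 ≈ 185.35 km. ✓

32.8 km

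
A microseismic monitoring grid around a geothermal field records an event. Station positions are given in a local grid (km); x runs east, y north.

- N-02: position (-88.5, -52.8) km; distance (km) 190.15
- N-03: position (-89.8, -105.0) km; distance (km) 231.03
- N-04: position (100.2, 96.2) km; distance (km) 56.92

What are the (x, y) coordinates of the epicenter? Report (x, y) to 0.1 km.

(44.9, 82.7)

Circle about each station: (x + 88.5)² + (y + 52.8)² = 190.15²; (x + 89.8)² + (y + 105.0)² = 231.03²; (x − 100.2)² + (y − 96.2)² = 56.92².
Subtracting pairs of circle equations eliminates x²+y² and gives linear equations (the radical axes):
-2.6 x − 104.4 y = -8748.89
377.4 x + 298.0 y = 41591.53
Solving the 2×2 system: x ≈ 44.9, y ≈ 82.7 km.
Check against N-02 (with the unrounded x, y): √((x + 88.5)²+(y + 52.8)²) = 190.15 ≈ 190.15 km. ✓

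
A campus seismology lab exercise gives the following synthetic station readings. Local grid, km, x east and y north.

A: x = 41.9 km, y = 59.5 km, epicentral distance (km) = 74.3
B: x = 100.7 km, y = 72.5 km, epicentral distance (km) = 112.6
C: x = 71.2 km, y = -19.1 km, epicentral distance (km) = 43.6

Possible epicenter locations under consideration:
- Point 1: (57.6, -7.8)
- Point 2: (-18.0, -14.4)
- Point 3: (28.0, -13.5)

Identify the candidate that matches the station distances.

For each candidate, compare |candidate − station| to the reported distance:
Point 1: residuals A 5.2, B 21.5, C 25.9 → max 25.9 km
Point 2: residuals A 20.8, B 34.5, C 45.7 → max 45.7 km
Point 3: residuals A 0.0, B 0.0, C 0.0 → max 0.0 km
Only Point 3 has all residuals ≈ 0.

Point 3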